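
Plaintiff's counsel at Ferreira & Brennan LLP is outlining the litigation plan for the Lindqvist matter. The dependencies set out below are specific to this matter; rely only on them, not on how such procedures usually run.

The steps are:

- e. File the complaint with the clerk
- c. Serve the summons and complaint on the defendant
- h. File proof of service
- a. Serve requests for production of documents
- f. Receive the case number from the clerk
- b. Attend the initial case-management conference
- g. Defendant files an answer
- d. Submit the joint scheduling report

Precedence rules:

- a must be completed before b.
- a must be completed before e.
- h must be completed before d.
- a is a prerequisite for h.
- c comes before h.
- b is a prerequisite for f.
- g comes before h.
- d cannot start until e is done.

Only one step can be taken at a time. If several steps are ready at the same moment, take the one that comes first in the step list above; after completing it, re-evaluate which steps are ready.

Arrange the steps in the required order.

c, a, e, b, f, g, h, d

Nothing is required for c, a and g. c is listed earlier → c first.
Now a and g have their prerequisites met. a is listed earlier, so a next.
Ready: e, b and g. e is listed earlier → e.
b and g are both available; b is listed earlier → b.
Ready: f and g. f is listed earlier → f.
Next only g has its prerequisites met → g.
h needed c, a and g, now all done → h.
d is the only step now ready → d.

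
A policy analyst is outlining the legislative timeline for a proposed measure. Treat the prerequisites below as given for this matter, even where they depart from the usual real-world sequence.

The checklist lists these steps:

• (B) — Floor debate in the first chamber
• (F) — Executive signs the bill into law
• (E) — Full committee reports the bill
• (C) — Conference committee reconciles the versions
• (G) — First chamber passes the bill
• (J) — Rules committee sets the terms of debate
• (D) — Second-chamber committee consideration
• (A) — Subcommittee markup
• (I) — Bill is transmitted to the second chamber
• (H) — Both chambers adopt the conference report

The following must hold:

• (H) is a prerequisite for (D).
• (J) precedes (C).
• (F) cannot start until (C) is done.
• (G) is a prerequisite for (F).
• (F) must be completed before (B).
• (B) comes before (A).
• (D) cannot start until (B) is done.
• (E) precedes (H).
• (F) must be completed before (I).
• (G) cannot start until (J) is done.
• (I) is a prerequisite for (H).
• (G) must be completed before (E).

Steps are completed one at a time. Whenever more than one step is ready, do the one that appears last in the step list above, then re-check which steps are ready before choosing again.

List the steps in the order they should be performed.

(J), (G), (C), (E), (F), (I), (H), (B), (A), (D)

(J) is the only step with nothing outstanding, so it goes first.
(G) and (C) are both available; (G) is listed later → (G).
(E) now also ready, so the ready set is {(C), (E)}; (C) is listed later → (C).
Now (E) and (F) have their prerequisites met. (E) is listed later, so (E) next.
(F) is the only step now ready → (F).
Ready: (I) and (B). (I) is listed later → (I).
(H) now also ready, so the ready set is {(H), (B)}; (H) is listed later → (H).
(B) is the only step now ready → (B).
Ready: (A) and (D). (A) is listed later → (A).
(D) is the only step now ready → (D).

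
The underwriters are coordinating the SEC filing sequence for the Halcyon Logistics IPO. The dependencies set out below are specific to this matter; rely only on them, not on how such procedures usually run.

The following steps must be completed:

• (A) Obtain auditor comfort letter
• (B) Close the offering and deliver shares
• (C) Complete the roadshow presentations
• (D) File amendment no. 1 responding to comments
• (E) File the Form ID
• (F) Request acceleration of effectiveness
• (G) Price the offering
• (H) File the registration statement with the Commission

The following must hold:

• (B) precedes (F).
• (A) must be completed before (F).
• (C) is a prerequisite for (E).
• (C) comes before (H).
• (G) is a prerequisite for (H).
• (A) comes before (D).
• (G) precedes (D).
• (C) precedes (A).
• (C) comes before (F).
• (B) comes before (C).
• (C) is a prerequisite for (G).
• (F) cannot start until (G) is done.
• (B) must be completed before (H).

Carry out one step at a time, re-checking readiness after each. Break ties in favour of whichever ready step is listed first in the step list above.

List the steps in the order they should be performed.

(B) → (C) → (A) → (E) → (G) → (D) → (F) → (H)

Only (B) has no prerequisites, so it is first.
(C) is the only step now ready → (C).
Ready: (A), (E) and (G). (A) is listed earlier → (A).
Ready: (E) and (G). (E) is listed earlier → (E).
Next only (G) has its prerequisites met → (G).
(D), (F) and (H) are all available; (D) is listed earlier → (D).
(F) and (H) are both available; (F) is listed earlier → (F).
Next only (H) has its prerequisites met → (H).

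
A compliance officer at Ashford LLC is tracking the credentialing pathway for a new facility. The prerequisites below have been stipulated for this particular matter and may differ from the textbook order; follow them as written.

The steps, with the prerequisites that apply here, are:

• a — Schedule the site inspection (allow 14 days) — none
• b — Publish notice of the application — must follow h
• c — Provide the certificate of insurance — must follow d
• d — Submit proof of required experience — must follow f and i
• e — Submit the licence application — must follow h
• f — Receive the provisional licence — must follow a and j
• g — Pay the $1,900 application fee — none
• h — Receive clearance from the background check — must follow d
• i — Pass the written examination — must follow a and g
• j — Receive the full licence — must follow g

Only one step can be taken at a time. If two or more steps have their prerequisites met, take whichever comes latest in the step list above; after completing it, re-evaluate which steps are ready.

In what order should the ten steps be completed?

Nothing is required for g and a. g is listed later → g first.
j now also ready, so the ready set is {j, a}; j is listed later → j.
Next only a has its prerequisites met → a.
i and f are both available; i is listed later → i.
f needed j and a, now all done → f.
d needed i and f, now all done → d.
Ready: h and c. h is listed later → h.
e and b now also ready, so the ready set is {e, c, b}; e is listed later → e.
Ready: c and b. c is listed later → c.
That leaves b as the only ready step → b.

g → j → a → i → f → d → h → e → c → b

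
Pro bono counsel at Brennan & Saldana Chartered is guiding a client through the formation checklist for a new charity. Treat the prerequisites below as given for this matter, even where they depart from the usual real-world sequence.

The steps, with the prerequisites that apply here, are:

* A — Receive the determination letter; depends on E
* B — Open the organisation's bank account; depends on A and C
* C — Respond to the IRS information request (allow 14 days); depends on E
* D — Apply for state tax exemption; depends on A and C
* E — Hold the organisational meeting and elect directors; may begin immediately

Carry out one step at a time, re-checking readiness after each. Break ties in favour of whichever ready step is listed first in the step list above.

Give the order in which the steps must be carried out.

E is the only step with nothing outstanding, so it goes first.
Now A and C have their prerequisites met. A is listed earlier, so A next.
That leaves C as the only ready step → C.
Now B and D have their prerequisites met. B is listed earlier, so B next.
Next only D has its prerequisites met → D.

E A C B D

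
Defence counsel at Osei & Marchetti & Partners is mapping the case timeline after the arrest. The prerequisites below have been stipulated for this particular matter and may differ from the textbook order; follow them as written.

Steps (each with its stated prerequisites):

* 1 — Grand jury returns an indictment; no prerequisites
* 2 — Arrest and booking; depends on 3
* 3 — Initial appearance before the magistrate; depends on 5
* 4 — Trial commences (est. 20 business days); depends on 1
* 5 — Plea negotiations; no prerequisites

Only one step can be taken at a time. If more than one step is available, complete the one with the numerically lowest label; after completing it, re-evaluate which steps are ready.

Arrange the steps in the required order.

1 and 5 have no prerequisites; 1 has the earlier label, so 1 is first.
Ready: 4 and 5. 4 has the earlier label → 4.
Next only 5 has its prerequisites met → 5.
3 is the only step now ready → 3.
Next only 2 has its prerequisites met → 2.

1 4 5 3 2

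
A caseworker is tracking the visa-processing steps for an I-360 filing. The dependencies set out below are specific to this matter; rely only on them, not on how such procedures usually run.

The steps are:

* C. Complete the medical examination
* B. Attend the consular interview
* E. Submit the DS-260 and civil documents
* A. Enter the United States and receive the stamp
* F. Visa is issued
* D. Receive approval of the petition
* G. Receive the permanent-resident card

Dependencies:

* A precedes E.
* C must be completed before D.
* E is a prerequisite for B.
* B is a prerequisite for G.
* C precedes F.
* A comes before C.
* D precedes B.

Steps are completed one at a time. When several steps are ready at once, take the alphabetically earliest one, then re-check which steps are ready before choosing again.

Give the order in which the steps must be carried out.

A, C, D, E, B, F, G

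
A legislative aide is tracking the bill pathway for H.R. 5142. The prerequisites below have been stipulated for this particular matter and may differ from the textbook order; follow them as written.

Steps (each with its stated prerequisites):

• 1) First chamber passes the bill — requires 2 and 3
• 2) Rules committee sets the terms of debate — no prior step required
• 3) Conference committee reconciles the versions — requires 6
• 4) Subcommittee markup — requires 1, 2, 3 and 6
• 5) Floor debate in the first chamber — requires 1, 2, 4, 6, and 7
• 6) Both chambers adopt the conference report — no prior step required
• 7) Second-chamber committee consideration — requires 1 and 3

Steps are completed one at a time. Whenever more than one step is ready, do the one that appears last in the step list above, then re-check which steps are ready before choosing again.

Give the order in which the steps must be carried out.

6, 3, 2, 1, 7, 4, 5

Nothing is required for 6 and 2. 6 is listed later → 6 first.
3 now also ready, so the ready set is {3, 2}; 3 is listed later → 3.
Next only 2 has its prerequisites met → 2.
That leaves 1 as the only ready step → 1.
Now 7 and 4 have their prerequisites met. 7 is listed later, so 7 next.
4 needed 6, 3, 2 and 1, now all done → 4.
Next only 5 has its prerequisites met → 5.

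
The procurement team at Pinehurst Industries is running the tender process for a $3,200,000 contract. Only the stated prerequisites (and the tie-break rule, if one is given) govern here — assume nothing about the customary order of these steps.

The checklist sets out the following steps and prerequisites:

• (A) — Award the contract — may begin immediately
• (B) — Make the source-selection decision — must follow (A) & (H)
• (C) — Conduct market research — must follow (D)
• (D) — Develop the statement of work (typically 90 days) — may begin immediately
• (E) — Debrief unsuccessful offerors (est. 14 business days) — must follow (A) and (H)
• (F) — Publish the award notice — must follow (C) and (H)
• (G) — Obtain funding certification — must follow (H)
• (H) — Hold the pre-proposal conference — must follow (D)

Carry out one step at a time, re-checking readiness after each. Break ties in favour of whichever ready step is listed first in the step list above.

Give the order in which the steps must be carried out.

(A), (D), (C), (H), (B), (E), (F), (G)

Nothing is required for (A) and (D). (A) is listed earlier → (A) first.
(D) is the only step now ready → (D).
Now (C) and (H) have their prerequisites met. (C) is listed earlier, so (C) next.
(H) needed (D), now all done → (H).
Now (B), (E), (F) and (G) have their prerequisites met. (B) is listed earlier, so (B) next.
Ready: (E), (F) and (G). (E) is listed earlier → (E).
Ready: (F) and (G). (F) is listed earlier → (F).
(G) needed (H), now all done → (G).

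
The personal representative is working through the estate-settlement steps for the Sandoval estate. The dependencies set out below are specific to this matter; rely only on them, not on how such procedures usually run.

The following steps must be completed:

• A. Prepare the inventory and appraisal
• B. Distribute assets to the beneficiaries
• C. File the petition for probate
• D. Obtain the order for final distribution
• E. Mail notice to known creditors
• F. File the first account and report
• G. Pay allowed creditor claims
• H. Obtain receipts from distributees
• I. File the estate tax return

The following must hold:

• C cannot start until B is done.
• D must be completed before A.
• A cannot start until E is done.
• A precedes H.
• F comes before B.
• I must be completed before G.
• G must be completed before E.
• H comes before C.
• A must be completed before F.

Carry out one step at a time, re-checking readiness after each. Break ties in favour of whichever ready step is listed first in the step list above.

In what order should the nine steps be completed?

D → I → G → E → A → F → B → H → C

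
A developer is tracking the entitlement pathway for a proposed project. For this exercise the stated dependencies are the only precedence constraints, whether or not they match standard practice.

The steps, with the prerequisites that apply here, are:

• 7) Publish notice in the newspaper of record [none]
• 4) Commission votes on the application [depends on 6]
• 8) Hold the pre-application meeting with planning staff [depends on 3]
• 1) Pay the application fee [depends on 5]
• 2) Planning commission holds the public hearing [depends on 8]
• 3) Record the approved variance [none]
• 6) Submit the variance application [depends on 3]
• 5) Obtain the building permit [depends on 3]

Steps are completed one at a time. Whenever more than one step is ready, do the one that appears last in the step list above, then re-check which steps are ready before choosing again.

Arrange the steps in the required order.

3, 5, 6, 1, 8, 2, 4, 7

Nothing is required for 3 and 7. 3 is listed later → 3 first.
5, 6 and 8 now also ready, so the ready set is {5, 6, 8, 7}; 5 is listed later → 5.
6, 1, 8 and 7 are all available; 6 is listed later → 6.
Now 1, 8, 4 and 7 have their prerequisites met. 1 is listed later, so 1 next.
Now 8, 4 and 7 have their prerequisites met. 8 is listed later, so 8 next.
2, 4 and 7 are all available; 2 is listed later → 2.
4 and 7 are both available; 4 is listed later → 4.
Next only 7 has its prerequisites met → 7.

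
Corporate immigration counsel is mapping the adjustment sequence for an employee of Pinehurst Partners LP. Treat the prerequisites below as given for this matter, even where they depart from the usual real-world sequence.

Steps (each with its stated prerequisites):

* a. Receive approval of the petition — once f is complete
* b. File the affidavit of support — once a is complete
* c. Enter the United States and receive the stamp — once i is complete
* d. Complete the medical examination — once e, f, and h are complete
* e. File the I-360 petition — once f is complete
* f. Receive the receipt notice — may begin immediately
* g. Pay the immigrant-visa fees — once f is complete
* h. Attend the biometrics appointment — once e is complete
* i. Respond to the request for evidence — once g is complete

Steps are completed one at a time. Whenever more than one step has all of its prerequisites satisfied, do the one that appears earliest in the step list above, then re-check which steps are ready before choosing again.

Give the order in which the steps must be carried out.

f has no prerequisites → f first.
Now a, e and g have their prerequisites met. a is listed earlier, so a next.
b now also ready, so the ready set is {b, e, g}; b is listed earlier → b.
Ready: e and g. e is listed earlier → e.
h now also ready, so the ready set is {g, h}; g is listed earlier → g.
h and i are both available; h is listed earlier → h.
d and i are both available; d is listed earlier → d.
Next only i has its prerequisites met → i.
c is the only step now ready → c.

f, a, b, e, g, h, d, i, c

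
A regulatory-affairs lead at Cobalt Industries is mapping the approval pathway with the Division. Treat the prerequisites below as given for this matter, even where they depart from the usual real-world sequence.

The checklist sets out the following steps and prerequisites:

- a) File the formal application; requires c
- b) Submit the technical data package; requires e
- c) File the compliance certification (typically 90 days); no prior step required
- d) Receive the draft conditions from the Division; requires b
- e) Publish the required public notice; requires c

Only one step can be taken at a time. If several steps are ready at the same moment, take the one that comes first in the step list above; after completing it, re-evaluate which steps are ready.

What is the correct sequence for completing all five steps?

Only c has no prerequisites, so it is first.
Ready: a and e. a is listed earlier → a.
e is the only step now ready → e.
Next only b has its prerequisites met → b.
d needed b, now all done → d.

c a e b d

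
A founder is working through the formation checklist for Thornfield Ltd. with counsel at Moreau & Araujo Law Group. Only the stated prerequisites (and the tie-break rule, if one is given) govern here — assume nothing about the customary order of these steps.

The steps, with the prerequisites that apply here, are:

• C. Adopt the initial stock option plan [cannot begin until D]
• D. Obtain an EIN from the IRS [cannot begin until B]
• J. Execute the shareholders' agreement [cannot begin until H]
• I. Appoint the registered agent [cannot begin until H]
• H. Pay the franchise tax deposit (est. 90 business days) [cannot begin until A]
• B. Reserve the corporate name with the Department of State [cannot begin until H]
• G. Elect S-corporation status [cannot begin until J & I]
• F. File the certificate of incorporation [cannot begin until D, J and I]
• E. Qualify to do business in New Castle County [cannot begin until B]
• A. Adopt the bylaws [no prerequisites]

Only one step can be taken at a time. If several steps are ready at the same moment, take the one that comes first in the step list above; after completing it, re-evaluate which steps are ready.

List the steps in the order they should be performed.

A is the only step with nothing outstanding, so it goes first.
H is the only step now ready → H.
Now J, I and B have their prerequisites met. J is listed earlier, so J next.
Ready: I and B. I is listed earlier → I.
G now also ready, so the ready set is {B, G}; B is listed earlier → B.
Ready: D, G and E. D is listed earlier → D.
C, G, F and E are all available; C is listed earlier → C.
G, F and E are all available; G is listed earlier → G.
F and E are both available; F is listed earlier → F.
E is the only step now ready → E.

A, H, J, I, B, D, C, G, F, E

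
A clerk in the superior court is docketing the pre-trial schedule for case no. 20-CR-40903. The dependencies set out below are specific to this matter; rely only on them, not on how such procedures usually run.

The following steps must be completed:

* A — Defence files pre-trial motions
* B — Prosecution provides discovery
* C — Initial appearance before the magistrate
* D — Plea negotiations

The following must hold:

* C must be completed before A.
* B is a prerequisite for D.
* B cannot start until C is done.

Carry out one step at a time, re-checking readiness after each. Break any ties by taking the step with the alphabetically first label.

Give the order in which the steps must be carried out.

Only C has no prerequisites, so it is first.
A and B are both available; A has the earlier label → A.
B needed C, now all done → B.
D is the only step now ready → D.

C, A, B, D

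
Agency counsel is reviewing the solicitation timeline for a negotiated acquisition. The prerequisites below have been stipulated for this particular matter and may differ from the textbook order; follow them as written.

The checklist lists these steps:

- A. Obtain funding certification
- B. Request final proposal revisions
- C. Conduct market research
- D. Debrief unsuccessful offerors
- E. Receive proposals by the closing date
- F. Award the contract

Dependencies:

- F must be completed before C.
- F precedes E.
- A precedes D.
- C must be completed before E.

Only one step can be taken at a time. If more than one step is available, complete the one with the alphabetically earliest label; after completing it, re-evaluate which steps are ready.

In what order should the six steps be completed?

A B D F C E

A, B and F have no prerequisites; A has the earlier label, so A is first.
D now also ready, so the ready set is {B, D, F}; B has the earlier label → B.
Ready: D and F. D has the earlier label → D.
F is the only step now ready → F.
C needed F, now all done → C.
E needed C and F, now all done → E.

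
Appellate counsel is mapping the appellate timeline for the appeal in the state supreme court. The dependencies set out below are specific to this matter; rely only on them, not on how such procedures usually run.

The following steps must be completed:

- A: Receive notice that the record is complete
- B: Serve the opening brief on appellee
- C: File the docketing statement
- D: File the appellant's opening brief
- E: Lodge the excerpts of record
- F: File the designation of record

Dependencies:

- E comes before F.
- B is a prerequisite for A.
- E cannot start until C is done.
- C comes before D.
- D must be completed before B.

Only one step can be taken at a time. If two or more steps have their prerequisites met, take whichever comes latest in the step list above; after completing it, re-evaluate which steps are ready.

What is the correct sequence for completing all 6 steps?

C E F D B A

C is the only step with nothing outstanding, so it goes first.
Now E and D have their prerequisites met. E is listed later, so E next.
F and D are both available; F is listed later → F.
D is the only step now ready → D.
Next only B has its prerequisites met → B.
That leaves A as the only ready step → A.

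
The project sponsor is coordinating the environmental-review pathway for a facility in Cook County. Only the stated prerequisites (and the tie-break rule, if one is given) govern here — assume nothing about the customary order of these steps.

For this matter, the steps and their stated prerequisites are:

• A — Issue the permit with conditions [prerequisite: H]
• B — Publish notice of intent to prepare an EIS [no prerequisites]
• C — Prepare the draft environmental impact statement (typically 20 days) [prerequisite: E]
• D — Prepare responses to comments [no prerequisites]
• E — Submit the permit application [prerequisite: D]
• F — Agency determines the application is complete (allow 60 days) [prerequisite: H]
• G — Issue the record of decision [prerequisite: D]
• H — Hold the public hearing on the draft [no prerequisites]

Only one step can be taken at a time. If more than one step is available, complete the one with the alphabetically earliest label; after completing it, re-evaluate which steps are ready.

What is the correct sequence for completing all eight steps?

B → D → E → C → G → H → A → F

Nothing is required for B, D and H. B has the earlier label → B first.
Now D and H have their prerequisites met. D has the earlier label, so D next.
Now E, G and H have their prerequisites met. E has the earlier label, so E next.
C, G and H are all available; C has the earlier label → C.
G and H are both available; G has the earlier label → G.
That leaves H as the only ready step → H.
A and F are both available; A has the earlier label → A.
F needed H, now all done → F.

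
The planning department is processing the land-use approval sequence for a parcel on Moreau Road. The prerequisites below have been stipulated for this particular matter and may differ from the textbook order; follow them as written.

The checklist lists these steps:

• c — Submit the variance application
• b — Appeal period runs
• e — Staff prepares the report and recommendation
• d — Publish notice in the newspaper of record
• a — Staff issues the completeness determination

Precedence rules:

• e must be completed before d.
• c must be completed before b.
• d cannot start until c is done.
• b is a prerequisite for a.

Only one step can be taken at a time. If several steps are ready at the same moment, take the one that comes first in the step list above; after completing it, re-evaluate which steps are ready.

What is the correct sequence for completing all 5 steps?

c, b, e, d, a

Nothing is required for c and e. c is listed earlier → c first.
b and e are both available; b is listed earlier → b.
Now e and a have their prerequisites met. e is listed earlier, so e next.
Ready: d and a. d is listed earlier → d.
a needed b, now all done → a.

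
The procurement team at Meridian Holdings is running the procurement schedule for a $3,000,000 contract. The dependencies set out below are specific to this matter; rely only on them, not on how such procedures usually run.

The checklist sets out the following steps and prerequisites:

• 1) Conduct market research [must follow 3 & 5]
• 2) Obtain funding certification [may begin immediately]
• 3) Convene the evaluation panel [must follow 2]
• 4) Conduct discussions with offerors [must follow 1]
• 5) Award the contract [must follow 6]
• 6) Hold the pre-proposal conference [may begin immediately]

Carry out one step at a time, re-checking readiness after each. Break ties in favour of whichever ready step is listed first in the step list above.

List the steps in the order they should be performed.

2, 3, 6, 5, 1, 4

Nothing is required for 2 and 6. 2 is listed earlier → 2 first.
3 now also ready, so the ready set is {3, 6}; 3 is listed earlier → 3.
6 is the only step now ready → 6.
5 needed 6, now all done → 5.
1 needed 3 and 5, now all done → 1.
Next only 4 has its prerequisites met → 4.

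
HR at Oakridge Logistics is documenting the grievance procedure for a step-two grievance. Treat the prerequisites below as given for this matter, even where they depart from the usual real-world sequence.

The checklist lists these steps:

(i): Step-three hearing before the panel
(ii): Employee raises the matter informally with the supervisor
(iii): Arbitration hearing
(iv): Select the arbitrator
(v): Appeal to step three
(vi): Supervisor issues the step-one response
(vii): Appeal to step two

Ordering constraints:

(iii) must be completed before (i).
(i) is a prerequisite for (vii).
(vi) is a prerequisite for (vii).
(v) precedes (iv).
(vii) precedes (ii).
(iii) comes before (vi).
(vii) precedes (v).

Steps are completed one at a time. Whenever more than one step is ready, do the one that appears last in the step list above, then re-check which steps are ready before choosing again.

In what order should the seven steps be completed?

(iii), (vi), (i), (vii), (v), (iv), (ii)

Only (iii) has no prerequisites, so it is first.
(vi) and (i) are both available; (vi) is listed later → (vi).
(i) needed (iii), now all done → (i).
(vii) needed (vi) and (i), now all done → (vii).
(v) and (ii) are both available; (v) is listed later → (v).
Ready: (iv) and (ii). (iv) is listed later → (iv).
That leaves (ii) as the only ready step → (ii).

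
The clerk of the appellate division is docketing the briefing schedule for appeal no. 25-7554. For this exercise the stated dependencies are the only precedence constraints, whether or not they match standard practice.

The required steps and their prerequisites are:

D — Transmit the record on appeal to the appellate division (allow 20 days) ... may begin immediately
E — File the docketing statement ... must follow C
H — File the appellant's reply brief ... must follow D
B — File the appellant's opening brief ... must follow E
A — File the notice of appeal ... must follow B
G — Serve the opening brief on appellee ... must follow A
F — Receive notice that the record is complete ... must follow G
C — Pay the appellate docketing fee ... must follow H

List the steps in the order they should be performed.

D is the only step with nothing outstanding, so it goes first.
Next only H has its prerequisites met → H.
C is the only step now ready → C.
E is the only step now ready → E.
B needed E, now all done → B.
Next only A has its prerequisites met → A.
G needed A, now all done → G.
That leaves F as the only ready step → F.

D, H, C, E, B, A, G, F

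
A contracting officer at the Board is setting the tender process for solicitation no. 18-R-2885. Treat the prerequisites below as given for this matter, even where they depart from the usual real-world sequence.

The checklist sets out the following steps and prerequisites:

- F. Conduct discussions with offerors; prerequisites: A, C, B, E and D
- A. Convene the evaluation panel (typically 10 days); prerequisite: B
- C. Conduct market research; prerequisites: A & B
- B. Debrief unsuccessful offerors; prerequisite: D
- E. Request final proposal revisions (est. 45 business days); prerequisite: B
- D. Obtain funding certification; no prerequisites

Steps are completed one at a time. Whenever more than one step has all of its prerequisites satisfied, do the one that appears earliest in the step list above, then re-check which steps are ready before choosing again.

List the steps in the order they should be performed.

Only D has no prerequisites, so it is first.
Next only B has its prerequisites met → B.
Now A and E have their prerequisites met. A is listed earlier, so A next.
C and E are both available; C is listed earlier → C.
E is the only step now ready → E.
F is the only step now ready → F.

D, B, A, C, E, F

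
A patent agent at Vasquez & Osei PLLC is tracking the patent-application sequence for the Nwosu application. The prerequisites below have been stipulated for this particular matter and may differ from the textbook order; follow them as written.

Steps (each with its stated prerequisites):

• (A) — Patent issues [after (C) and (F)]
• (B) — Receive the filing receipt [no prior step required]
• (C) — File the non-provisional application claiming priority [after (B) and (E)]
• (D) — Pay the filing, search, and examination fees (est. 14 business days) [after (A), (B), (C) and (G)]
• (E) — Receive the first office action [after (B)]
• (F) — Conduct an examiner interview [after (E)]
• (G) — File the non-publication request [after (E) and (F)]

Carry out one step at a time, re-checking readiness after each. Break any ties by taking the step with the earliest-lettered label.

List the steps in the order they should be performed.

(B) (E) (C) (F) (A) (G) (D)

Only (B) has no prerequisites, so it is first.
Next only (E) has its prerequisites met → (E).
(C) and (F) are both available; (C) has the earlier label → (C).
(F) needed (E), now all done → (F).
Now (A) and (G) have their prerequisites met. (A) has the earlier label, so (A) next.
(G) needed (E) and (F), now all done → (G).
(D) needed (A), (B), (C) and (G), now all done → (D).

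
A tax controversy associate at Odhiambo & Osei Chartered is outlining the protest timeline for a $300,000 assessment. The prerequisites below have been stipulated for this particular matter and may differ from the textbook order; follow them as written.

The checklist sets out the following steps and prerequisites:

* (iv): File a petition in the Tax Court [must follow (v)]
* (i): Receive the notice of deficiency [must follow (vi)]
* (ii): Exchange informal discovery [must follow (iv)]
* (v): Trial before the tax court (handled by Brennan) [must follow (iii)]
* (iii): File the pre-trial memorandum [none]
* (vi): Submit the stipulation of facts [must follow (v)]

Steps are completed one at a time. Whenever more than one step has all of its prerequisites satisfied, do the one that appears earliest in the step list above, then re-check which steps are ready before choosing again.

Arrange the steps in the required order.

(iii), (v), (iv), (ii), (vi), (i)

Only (iii) has no prerequisites, so it is first.
(v) needed (iii), now all done → (v).
Now (iv) and (vi) have their prerequisites met. (iv) is listed earlier, so (iv) next.
Now (ii) and (vi) have their prerequisites met. (ii) is listed earlier, so (ii) next.
(vi) needed (v), now all done → (vi).
(i) is the only step now ready → (i).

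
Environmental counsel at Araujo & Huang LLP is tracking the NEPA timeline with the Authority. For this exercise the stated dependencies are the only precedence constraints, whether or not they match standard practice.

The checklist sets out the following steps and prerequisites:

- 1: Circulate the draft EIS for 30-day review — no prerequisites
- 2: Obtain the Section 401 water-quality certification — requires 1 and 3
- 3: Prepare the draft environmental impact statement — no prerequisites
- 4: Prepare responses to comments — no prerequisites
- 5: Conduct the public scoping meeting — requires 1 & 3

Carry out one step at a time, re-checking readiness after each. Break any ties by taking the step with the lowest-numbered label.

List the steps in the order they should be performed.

1, 3 and 4 have no prerequisites; 1 has the earlier label, so 1 is first.
Ready: 3 and 4. 3 has the earlier label → 3.
Now 2, 4 and 5 have their prerequisites met. 2 has the earlier label, so 2 next.
Ready: 4 and 5. 4 has the earlier label → 4.
5 needed 1 and 3, now all done → 5.

1 3 2 4 5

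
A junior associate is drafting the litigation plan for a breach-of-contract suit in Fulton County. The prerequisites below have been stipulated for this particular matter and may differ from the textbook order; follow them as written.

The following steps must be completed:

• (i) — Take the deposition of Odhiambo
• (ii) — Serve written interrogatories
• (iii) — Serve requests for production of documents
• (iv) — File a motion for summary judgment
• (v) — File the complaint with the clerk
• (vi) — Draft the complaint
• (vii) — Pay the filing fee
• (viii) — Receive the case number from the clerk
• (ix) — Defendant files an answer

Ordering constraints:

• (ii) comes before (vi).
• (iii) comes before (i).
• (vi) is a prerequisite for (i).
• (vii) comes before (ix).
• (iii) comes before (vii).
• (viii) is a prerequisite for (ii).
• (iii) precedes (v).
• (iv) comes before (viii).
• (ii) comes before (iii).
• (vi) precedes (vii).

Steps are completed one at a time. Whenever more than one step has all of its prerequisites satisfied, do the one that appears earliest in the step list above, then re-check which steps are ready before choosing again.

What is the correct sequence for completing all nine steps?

(iv) (viii) (ii) (iii) (v) (vi) (i) (vii) (ix)

Only (iv) has no prerequisites, so it is first.
(viii) needed (iv), now all done → (viii).
(ii) needed (viii), now all done → (ii).
(iii) and (vi) are both available; (iii) is listed earlier → (iii).
Ready: (v) and (vi). (v) is listed earlier → (v).
(vi) is the only step now ready → (vi).
Now (i) and (vii) have their prerequisites met. (i) is listed earlier, so (i) next.
Next only (vii) has its prerequisites met → (vii).
Next only (ix) has its prerequisites met → (ix).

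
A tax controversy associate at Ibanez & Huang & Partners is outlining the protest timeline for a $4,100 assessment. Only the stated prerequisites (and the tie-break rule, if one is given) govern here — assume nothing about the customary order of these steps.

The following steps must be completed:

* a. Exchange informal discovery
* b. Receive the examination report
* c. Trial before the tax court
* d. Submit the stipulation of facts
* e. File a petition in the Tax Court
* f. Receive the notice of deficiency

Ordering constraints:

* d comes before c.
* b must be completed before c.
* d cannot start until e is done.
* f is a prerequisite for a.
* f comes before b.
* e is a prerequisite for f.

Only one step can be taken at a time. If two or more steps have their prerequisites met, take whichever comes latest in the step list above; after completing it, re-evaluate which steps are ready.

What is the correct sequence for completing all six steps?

Only e has no prerequisites, so it is first.
f and d are both available; f is listed later → f.
Ready: d, b and a. d is listed later → d.
Now b and a have their prerequisites met. b is listed later, so b next.
c and a are both available; c is listed later → c.
a needed f, now all done → a.

e, f, d, b, c, a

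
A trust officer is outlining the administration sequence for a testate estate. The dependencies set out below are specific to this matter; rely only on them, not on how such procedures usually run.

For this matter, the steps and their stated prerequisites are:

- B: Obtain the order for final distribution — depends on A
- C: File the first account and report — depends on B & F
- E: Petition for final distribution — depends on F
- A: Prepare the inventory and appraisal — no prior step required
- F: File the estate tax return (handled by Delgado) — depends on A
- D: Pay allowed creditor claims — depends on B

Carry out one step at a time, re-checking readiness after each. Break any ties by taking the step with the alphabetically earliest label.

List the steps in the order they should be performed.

A B D F C E

A has no prerequisites → A first.
Ready: B and F. B has the earlier label → B.
D now also ready, so the ready set is {D, F}; D has the earlier label → D.
F is the only step now ready → F.
Ready: C and E. C has the earlier label → C.
E needed F, now all done → E.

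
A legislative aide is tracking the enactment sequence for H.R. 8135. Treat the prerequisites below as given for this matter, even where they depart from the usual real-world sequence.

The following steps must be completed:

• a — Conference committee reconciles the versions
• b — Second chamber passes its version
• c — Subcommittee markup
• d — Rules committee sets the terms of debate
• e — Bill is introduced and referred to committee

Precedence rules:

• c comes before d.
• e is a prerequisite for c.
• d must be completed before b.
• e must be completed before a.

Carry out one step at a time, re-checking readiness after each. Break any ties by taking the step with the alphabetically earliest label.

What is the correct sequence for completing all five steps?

Only e has no prerequisites, so it is first.
Ready: a and c. a has the earlier label → a.
c is the only step now ready → c.
That leaves d as the only ready step → d.
Next only b has its prerequisites met → b.

e → a → c → d → b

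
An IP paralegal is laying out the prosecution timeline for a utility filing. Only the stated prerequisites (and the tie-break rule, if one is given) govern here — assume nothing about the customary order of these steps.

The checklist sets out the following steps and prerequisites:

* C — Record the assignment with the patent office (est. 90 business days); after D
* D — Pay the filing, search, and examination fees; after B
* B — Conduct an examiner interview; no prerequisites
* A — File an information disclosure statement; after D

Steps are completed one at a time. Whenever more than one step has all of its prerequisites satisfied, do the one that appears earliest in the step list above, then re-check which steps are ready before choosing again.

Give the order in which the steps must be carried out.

Only B has no prerequisites, so it is first.
D needed B, now all done → D.
Now C and A have their prerequisites met. C is listed earlier, so C next.
A is the only step now ready → A.

B, D, C, A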